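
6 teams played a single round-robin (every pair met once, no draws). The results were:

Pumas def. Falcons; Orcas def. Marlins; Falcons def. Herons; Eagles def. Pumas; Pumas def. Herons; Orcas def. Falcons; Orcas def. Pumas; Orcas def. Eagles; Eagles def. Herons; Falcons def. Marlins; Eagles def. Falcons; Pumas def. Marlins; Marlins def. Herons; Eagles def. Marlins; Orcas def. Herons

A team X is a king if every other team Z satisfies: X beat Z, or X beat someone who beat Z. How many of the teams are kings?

1

Marlins cannot reach Pumas, Orcas, Eagles, Falcons in two steps.
Pumas cannot reach Orcas, Eagles in two steps.
Orcas reaches everyone (king).
Eagles cannot reach Orcas in two steps.
Herons cannot reach Marlins, Pumas, Orcas, Eagles, Falcons in two steps.
Falcons cannot reach Pumas, Orcas, Eagles in two steps.
Kings: Orcas — 1.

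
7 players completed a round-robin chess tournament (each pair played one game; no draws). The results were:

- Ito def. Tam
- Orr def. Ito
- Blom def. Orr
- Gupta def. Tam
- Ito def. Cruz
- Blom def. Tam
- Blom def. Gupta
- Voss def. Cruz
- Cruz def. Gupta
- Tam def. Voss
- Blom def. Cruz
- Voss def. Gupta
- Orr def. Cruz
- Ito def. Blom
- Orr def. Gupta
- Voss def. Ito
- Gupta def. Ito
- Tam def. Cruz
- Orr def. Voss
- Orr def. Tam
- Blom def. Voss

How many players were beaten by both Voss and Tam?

1

Voss beat: Ito, Gupta, Cruz.
Tam beat: Voss, Cruz.
Both beat: Cruz — 1.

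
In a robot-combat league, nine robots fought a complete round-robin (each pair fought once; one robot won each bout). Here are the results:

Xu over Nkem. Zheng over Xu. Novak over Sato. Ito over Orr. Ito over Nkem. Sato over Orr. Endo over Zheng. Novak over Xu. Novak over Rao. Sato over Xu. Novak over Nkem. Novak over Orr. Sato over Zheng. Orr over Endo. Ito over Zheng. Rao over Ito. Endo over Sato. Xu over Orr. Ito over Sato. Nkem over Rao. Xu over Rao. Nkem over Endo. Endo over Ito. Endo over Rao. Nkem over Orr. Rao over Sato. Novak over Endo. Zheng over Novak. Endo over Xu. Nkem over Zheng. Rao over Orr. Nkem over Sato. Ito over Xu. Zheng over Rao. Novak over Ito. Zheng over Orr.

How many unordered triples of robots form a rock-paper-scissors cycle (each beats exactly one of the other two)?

18

Win totals: Orr 1, Ito 5, Novak 7, Sato 3, Xu 3, Rao 3, Endo 5, Nkem 5, Zheng 4.
A robot with w wins dominates both others in C(w,2) triples; summing gives 0 + 10 + 21 + 3 + 3 + 3 + 10 + 10 + 6 = 66 transitive triples.
Total triples C(9,3) = 84, so cyclic triples = 84 − 66 = 18.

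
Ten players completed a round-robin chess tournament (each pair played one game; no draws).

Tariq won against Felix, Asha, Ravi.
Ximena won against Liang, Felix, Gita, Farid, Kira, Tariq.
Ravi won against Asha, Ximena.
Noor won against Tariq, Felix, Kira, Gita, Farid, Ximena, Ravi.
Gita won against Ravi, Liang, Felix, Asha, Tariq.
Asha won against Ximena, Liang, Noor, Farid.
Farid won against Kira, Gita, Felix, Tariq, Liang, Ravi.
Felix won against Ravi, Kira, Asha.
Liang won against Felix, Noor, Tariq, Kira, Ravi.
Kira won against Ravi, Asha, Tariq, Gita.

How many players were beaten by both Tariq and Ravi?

1

Tariq beat: Ravi, Asha, Felix.
Ravi beat: Asha, Ximena.
Both beat: Asha — 1.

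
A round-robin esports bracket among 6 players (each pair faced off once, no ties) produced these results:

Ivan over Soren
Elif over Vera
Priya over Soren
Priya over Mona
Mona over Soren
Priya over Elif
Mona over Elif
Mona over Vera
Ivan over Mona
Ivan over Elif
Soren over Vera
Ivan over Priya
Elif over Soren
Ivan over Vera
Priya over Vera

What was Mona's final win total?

Mona's results: beat Soren, Elif, Vera; lost to Ivan, Priya.
That is 3 wins.

3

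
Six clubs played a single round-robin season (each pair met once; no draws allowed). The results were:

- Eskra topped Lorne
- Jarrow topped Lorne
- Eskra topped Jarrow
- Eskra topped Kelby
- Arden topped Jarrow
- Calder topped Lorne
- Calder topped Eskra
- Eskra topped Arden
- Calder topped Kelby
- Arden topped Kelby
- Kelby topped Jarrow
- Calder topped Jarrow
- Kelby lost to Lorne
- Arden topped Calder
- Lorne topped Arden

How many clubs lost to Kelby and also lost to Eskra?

Kelby beat: Jarrow.
Eskra beat: Kelby, Arden, Lorne, Jarrow.
Both beat: Jarrow — 1.

1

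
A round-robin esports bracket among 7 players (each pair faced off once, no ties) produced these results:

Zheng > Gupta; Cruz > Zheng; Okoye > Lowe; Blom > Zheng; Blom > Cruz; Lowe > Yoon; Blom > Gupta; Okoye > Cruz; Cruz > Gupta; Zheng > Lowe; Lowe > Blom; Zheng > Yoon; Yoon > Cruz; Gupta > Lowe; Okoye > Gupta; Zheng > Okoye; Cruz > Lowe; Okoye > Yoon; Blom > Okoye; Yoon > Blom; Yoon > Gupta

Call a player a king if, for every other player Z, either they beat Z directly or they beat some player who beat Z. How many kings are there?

6

Blom reaches everyone (king).
Yoon reaches everyone (king).
Gupta cannot reach Zheng, Okoye, Cruz in two steps.
Lowe reaches everyone (king).
Zheng reaches everyone (king).
Okoye reaches everyone (king).
Cruz reaches everyone (king).
Kings: Blom, Yoon, Lowe, Zheng, Okoye, Cruz — 6.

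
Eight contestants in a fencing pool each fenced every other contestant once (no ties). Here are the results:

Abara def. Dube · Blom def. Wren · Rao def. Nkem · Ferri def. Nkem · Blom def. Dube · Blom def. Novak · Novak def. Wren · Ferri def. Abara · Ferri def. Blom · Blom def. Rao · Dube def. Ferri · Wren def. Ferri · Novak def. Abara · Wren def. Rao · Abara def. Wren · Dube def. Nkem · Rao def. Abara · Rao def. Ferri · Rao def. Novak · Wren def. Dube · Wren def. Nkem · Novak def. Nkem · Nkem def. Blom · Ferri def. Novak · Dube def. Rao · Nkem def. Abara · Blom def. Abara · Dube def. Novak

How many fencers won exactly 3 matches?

Win totals: Dube 4, Rao 4, Nkem 2, Blom 5, Abara 2, Ferri 4, Wren 4, Novak 3.
Exactly 3: Novak — 1 fencer.

1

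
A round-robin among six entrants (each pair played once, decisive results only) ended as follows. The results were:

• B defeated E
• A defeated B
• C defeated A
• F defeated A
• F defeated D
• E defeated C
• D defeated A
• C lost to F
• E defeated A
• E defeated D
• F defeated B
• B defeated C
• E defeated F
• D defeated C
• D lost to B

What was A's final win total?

1

A's results: beat B; lost to C, D, E, F.
That is 1 win.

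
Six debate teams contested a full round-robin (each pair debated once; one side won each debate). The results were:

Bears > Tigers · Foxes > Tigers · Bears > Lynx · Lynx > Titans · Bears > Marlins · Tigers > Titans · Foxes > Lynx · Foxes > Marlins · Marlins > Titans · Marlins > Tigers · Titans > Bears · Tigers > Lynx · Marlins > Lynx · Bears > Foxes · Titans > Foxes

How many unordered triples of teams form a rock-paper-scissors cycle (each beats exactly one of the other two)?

6

Of the C(6,3) = 20 triples, the cyclic ones are: {Titans, Lynx, Foxes}; {Titans, Lynx, Bears}; {Titans, Foxes, Marlins}; {Titans, Foxes, Tigers}; {Titans, Marlins, Bears}; {Titans, Bears, Tigers}.
That is 6.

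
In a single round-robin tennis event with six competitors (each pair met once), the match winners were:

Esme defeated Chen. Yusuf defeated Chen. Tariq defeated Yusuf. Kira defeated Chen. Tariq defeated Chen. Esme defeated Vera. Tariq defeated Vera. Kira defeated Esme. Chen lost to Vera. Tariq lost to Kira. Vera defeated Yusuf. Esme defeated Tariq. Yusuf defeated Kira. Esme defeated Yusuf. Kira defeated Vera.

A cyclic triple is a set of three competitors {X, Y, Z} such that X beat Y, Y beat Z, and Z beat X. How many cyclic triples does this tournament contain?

Win totals: Kira 4, Esme 4, Yusuf 2, Tariq 3, Vera 2, Chen 0.
A competitor with w wins dominates both others in C(w,2) triples; summing gives 6 + 6 + 1 + 3 + 1 + 0 = 17 transitive triples.
Total triples C(6,3) = 20, so cyclic triples = 20 − 17 = 3.

3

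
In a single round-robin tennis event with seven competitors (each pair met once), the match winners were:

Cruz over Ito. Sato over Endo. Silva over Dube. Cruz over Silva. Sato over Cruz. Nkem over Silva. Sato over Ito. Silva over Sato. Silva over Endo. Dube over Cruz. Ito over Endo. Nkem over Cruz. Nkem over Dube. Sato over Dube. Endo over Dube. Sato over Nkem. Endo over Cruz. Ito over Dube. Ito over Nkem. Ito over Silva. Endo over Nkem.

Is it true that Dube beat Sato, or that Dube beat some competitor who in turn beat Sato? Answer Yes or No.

Dube did not beat Sato directly.
Dube beat Cruz, but each of them lost to Sato. No two-step path.

No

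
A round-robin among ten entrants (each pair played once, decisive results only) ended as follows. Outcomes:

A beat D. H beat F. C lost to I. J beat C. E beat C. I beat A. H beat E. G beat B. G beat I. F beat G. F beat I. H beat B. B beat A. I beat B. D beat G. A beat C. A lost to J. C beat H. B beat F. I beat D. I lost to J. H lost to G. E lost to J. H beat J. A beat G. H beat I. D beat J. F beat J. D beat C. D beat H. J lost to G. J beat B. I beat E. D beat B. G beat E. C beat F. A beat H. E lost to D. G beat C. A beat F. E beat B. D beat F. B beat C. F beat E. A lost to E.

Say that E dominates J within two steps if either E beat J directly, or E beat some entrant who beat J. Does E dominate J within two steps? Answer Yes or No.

E did not beat J directly.
E beat A, B, C, but each of them lost to J. No two-step path.

No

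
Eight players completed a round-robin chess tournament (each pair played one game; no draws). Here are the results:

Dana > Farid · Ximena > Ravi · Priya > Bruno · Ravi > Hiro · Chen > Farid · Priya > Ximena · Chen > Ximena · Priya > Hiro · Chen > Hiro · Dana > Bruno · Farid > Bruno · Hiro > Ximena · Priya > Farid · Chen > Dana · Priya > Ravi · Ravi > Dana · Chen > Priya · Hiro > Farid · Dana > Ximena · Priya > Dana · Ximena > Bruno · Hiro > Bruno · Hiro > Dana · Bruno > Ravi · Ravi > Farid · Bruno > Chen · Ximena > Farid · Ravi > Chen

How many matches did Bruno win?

2

Bruno's results: beat Ravi, Chen; lost to Hiro, Ximena, Dana, Farid, Priya.
That is 2 wins.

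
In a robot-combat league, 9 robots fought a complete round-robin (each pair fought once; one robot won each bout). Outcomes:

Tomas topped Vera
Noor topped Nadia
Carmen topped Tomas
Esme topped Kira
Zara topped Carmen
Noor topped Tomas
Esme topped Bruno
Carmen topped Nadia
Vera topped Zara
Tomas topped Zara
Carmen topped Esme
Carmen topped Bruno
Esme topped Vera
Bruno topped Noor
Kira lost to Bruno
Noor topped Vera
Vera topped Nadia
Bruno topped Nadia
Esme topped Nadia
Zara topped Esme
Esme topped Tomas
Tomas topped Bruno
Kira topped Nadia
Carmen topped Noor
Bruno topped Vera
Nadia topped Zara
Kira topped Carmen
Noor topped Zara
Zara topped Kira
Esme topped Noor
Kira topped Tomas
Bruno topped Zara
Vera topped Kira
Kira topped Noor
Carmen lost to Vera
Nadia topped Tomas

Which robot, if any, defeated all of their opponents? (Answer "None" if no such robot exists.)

Highest win total is Esme with 6 (out of 8 possible).
Esme lost to Zara, Carmen, so no robot went undefeated.

None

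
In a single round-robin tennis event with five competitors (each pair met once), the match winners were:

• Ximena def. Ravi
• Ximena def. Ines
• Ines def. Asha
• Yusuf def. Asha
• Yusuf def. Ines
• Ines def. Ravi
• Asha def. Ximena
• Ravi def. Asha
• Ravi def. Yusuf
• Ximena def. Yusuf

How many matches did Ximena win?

Ximena's results: beat Ines, Yusuf, Ravi; lost to Asha.
That is 3 wins.

3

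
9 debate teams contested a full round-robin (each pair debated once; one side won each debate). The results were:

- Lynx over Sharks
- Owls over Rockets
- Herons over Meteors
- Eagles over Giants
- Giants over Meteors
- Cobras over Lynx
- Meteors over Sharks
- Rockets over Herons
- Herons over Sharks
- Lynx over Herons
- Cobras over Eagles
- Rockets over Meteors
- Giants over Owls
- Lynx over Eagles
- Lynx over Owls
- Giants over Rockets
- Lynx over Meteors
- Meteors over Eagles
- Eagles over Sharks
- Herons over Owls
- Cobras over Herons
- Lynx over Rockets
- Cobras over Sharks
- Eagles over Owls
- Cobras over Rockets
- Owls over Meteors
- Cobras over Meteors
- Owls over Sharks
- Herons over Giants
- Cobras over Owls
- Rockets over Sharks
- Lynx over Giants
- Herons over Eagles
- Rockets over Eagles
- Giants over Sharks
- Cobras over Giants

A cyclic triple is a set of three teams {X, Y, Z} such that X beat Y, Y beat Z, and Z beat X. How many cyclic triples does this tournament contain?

6

Win totals: Lynx 7, Eagles 3, Meteors 2, Sharks 0, Giants 4, Herons 5, Owls 3, Cobras 8, Rockets 4.
A team with w wins dominates both others in C(w,2) triples; summing gives 21 + 3 + 1 + 0 + 6 + 10 + 3 + 28 + 6 = 78 transitive triples.
Total triples C(9,3) = 84, so cyclic triples = 84 − 78 = 6.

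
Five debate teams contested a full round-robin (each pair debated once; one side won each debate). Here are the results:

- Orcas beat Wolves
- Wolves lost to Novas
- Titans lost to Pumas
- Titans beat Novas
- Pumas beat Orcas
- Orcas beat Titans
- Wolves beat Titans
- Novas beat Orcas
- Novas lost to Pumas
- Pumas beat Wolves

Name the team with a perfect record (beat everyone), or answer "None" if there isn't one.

Pumas has 4 wins out of 4 opponents — a perfect record.

Pumas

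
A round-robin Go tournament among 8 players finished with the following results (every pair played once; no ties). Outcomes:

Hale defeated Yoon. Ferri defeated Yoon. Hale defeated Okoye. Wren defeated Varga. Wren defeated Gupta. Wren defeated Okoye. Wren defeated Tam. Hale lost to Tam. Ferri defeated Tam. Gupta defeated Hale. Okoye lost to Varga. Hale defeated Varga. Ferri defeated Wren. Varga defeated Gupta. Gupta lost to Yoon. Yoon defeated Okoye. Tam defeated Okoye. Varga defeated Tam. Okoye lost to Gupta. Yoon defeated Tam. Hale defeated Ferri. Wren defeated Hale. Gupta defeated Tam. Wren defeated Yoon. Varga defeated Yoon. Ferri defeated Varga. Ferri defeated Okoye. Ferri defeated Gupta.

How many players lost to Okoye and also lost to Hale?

0

Okoye beat: no one.
Hale beat: Ferri, Yoon, Okoye, Varga.
No one was beaten by both.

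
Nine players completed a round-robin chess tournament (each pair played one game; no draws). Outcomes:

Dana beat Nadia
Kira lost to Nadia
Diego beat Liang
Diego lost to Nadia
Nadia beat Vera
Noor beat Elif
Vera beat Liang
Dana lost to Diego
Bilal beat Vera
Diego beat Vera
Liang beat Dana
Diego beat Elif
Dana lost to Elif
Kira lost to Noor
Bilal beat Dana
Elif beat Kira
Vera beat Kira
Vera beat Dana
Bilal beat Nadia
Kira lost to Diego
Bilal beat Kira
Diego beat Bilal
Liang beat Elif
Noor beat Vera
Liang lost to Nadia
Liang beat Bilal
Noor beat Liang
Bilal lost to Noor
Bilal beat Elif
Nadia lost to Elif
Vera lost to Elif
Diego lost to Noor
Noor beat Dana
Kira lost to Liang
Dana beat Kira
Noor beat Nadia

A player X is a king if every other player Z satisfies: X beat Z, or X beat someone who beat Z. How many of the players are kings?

Kira cannot reach Noor, Nadia, Elif, Liang, Dana, Vera, Diego, Bilal in two steps.
Noor reaches everyone (king).
Nadia cannot reach Noor in two steps.
Elif cannot reach Noor, Bilal in two steps.
Liang cannot reach Noor, Diego in two steps.
Dana cannot reach Noor, Elif, Bilal in two steps.
Vera cannot reach Noor, Diego in two steps.
Diego cannot reach Noor in two steps.
Bilal cannot reach Noor in two steps.
Kings: Noor — 1.

1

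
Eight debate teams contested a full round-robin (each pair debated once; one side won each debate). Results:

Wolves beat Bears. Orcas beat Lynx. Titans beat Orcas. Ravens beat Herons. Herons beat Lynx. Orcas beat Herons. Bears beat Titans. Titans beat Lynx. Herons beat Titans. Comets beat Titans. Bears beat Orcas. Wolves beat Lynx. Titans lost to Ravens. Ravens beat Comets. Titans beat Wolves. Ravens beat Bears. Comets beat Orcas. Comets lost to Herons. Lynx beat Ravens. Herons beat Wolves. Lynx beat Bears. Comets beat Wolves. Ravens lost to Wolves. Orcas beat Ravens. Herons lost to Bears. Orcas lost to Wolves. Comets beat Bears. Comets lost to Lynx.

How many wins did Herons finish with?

Herons' results: beat Wolves, Titans, Lynx, Comets; lost to Orcas, Ravens, Bears.
That is 4 wins.

4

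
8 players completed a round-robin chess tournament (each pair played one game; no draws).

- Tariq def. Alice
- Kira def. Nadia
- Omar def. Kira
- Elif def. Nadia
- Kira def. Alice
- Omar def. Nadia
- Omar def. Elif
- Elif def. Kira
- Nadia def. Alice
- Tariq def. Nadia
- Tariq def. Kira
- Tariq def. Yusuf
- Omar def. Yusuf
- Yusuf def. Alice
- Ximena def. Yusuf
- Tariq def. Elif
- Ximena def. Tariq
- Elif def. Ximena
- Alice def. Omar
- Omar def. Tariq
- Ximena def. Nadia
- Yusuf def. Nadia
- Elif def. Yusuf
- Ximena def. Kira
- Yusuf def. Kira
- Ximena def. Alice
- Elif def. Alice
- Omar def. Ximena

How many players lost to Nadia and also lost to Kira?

1

Nadia beat: Alice.
Kira beat: Nadia, Alice.
Both beat: Alice — 1.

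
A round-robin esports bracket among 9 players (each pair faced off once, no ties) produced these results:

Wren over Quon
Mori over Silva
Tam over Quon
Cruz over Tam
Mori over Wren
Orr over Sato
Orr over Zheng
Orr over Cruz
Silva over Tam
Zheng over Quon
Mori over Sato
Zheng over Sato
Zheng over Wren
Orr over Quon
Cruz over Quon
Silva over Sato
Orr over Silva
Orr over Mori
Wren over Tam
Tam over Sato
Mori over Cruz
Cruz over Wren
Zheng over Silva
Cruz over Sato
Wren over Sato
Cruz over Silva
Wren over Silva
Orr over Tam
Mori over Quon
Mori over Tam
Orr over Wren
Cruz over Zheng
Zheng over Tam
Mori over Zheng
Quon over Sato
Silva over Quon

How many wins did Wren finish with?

4

Wren's results: beat Tam, Quon, Silva, Sato; lost to Zheng, Mori, Orr, Cruz.
That is 4 wins.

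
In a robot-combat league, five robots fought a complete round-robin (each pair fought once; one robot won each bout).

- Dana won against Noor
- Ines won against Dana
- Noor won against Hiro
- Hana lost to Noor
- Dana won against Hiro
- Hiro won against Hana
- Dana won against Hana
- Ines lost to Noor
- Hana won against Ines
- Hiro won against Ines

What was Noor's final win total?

Noor's results: beat Hiro, Hana, Ines; lost to Dana.
That is 3 wins.

3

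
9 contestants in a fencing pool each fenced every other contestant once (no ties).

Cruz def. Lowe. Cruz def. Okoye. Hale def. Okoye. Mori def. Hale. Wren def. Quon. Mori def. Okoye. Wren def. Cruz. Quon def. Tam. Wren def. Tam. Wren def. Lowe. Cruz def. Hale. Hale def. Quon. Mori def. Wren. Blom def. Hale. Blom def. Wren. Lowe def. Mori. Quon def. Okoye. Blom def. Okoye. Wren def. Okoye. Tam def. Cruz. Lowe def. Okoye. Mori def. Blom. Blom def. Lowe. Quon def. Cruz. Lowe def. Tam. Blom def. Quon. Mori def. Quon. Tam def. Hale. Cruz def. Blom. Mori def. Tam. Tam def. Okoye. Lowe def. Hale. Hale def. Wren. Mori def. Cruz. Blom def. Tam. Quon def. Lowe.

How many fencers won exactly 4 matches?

Win totals: Hale 3, Wren 5, Tam 3, Blom 6, Lowe 4, Okoye 0, Cruz 4, Mori 7, Quon 4.
Exactly 4: Lowe, Cruz, Quon — 3 fencers.

3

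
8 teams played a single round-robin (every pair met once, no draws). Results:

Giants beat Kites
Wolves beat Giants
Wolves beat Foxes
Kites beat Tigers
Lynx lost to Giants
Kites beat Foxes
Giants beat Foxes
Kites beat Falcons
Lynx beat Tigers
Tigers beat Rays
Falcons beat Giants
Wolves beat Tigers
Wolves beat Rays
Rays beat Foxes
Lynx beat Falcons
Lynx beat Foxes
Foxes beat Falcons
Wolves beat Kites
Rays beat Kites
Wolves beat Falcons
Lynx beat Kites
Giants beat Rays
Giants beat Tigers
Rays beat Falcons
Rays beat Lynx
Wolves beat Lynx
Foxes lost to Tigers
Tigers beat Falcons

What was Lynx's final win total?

Lynx's results: beat Foxes, Tigers, Falcons, Kites; lost to Wolves, Rays, Giants.
That is 4 wins.

4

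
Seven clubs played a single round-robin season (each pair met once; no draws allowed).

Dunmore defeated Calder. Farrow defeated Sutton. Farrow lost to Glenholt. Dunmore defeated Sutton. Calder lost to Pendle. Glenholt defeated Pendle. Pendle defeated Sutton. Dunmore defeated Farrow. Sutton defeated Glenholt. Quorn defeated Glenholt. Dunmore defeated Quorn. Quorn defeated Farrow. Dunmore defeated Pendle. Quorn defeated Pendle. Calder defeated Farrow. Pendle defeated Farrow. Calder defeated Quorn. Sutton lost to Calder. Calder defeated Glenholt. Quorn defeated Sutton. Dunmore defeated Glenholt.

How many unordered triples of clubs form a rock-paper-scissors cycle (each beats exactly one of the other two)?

Win totals: Dunmore 6, Quorn 4, Glenholt 2, Sutton 1, Pendle 3, Farrow 1, Calder 4.
A club with w wins dominates both others in C(w,2) triples; summing gives 15 + 6 + 1 + 0 + 3 + 0 + 6 = 31 transitive triples.
Total triples C(7,3) = 35, so cyclic triples = 35 − 31 = 4.

4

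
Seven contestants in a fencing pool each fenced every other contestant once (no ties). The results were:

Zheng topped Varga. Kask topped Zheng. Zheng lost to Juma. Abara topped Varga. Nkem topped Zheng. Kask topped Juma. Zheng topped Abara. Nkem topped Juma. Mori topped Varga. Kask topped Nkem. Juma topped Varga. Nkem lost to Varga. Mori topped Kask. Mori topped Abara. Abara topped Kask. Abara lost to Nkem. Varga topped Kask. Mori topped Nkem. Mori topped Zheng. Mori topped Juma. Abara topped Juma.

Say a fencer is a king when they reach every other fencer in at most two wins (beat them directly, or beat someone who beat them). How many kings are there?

1

Mori reaches everyone (king).
Juma cannot reach Mori in two steps.
Varga cannot reach Mori in two steps.
Nkem cannot reach Mori in two steps.
Kask cannot reach Mori in two steps.
Zheng cannot reach Mori in two steps.
Abara cannot reach Mori in two steps.
Kings: Mori — 1.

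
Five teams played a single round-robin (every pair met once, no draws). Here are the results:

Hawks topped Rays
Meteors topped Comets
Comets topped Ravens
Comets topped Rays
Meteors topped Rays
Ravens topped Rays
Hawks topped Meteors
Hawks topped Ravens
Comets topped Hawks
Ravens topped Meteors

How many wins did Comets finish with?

Comets' results: beat Ravens, Hawks, Rays; lost to Meteors.
That is 3 wins.

3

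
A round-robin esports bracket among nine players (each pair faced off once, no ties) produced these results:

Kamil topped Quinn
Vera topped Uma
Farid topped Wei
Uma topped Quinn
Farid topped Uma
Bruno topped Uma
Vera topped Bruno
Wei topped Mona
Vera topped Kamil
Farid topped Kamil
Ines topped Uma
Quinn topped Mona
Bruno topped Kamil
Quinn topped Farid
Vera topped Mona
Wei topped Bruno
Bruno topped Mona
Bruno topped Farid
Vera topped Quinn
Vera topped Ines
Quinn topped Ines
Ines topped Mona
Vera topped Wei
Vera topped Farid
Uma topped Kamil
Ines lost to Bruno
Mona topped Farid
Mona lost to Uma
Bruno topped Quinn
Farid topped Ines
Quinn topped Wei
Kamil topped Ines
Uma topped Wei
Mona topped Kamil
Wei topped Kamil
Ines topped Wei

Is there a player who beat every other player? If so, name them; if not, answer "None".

Vera

Vera has 8 wins out of 8 opponents — a perfect record.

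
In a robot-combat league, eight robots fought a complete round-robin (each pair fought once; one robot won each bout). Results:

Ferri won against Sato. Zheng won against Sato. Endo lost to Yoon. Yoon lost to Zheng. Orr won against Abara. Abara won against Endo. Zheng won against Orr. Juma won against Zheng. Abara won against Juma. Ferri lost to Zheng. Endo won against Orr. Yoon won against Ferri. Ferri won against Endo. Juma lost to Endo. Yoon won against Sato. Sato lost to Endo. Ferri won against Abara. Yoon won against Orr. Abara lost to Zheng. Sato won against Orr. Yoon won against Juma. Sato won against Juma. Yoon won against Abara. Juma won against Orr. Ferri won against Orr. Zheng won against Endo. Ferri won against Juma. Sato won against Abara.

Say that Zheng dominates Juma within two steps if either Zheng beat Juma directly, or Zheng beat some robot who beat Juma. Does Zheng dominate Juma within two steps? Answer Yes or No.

Yes

Zheng did not beat Juma directly.
Zheng beat Yoon, Ferri, Sato, Abara, Orr, Endo. Of those, Yoon beat Juma.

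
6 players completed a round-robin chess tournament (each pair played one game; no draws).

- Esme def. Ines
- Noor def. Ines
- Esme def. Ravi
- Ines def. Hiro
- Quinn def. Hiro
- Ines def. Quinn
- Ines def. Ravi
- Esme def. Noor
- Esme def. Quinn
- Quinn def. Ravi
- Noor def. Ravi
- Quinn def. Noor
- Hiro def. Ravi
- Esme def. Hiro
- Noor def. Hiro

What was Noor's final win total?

Noor's results: beat Hiro, Ines, Ravi; lost to Esme, Quinn.
That is 3 wins.

3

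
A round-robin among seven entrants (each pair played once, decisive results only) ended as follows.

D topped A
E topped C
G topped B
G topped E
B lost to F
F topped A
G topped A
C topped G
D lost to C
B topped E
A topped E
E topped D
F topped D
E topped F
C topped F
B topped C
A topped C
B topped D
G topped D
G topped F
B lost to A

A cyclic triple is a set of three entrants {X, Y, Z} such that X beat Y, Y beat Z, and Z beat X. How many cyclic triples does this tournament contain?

10

Win totals: A 3, B 3, C 3, D 1, E 3, F 3, G 5.
An entrant with w wins dominates both others in C(w,2) triples; summing gives 3 + 3 + 3 + 0 + 3 + 3 + 10 = 25 transitive triples.
Total triples C(7,3) = 35, so cyclic triples = 35 − 25 = 10.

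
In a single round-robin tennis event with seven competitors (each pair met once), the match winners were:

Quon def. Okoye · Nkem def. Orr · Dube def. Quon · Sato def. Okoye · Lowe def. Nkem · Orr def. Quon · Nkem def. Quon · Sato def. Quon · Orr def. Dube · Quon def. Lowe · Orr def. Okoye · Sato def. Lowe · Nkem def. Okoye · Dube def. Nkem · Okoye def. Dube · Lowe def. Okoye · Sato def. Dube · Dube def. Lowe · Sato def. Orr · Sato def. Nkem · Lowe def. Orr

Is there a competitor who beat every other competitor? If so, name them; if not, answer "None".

Sato has 6 wins out of 6 opponents — a perfect record.

Sato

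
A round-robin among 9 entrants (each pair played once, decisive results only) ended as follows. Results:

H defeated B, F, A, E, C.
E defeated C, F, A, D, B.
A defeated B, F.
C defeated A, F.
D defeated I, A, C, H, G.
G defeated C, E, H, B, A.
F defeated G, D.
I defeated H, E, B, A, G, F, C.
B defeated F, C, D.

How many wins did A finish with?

A's results: beat B, F; lost to C, D, E, G, H, I.
That is 2 wins.

2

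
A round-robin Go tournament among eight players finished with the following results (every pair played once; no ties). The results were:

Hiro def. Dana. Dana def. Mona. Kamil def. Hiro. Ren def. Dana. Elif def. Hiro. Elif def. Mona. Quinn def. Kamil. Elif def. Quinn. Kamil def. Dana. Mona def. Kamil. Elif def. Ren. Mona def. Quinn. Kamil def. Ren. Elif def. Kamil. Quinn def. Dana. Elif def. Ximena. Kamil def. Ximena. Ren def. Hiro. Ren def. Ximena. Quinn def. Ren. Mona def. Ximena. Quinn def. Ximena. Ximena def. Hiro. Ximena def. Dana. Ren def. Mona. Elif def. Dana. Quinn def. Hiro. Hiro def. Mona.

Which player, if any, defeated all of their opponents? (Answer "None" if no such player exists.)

Elif has 7 wins out of 7 opponents — a perfect record.

Elif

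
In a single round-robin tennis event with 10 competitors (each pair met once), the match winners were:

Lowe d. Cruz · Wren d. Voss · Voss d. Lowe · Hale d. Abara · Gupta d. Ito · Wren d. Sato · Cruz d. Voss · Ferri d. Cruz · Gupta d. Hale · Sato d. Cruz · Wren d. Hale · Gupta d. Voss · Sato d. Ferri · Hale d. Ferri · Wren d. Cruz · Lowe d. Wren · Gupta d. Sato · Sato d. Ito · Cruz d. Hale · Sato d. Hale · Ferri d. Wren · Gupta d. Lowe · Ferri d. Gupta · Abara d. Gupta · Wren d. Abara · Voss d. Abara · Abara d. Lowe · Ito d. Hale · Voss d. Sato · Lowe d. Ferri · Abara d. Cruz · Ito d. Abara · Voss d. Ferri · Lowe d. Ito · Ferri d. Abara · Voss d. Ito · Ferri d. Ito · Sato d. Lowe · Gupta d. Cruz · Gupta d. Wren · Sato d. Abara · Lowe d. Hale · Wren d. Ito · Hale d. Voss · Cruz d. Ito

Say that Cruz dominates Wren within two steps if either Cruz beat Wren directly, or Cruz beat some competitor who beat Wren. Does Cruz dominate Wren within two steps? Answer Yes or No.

No

Cruz did not beat Wren directly.
Cruz beat Voss, Ito, Hale, but each of them lost to Wren. No two-step path.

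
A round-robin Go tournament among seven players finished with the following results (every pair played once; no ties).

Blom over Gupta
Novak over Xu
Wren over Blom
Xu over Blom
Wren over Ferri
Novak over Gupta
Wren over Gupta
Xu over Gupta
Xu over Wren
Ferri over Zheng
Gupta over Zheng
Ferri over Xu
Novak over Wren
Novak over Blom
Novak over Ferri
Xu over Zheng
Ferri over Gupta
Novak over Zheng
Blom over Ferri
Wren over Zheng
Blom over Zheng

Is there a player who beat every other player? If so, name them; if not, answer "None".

Novak has 6 wins out of 6 opponents — a perfect record.

Novak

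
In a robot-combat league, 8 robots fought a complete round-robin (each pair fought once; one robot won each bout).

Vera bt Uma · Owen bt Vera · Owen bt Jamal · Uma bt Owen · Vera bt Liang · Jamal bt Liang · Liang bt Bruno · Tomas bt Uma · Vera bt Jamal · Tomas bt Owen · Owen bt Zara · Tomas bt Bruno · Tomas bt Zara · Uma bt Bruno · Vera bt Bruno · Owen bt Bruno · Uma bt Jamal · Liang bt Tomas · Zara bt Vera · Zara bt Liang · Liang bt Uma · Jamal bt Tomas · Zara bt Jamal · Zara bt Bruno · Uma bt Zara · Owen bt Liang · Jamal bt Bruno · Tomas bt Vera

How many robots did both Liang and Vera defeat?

Liang beat: Bruno, Tomas, Uma.
Vera beat: Jamal, Bruno, Liang, Uma.
Both beat: Bruno, Uma — 2.

2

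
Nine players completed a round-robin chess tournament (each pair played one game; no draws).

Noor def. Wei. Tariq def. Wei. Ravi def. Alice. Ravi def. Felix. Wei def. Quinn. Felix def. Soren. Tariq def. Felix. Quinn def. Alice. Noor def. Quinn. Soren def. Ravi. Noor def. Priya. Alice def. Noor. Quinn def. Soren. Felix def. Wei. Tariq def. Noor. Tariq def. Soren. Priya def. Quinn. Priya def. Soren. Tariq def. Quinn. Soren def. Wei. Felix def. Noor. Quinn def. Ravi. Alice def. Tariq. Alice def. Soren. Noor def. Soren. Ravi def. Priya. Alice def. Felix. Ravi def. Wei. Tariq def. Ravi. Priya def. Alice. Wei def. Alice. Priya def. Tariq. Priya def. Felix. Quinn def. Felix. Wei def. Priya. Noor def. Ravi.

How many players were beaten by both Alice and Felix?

2

Alice beat: Soren, Felix, Tariq, Noor.
Felix beat: Soren, Wei, Noor.
Both beat: Soren, Noor — 2.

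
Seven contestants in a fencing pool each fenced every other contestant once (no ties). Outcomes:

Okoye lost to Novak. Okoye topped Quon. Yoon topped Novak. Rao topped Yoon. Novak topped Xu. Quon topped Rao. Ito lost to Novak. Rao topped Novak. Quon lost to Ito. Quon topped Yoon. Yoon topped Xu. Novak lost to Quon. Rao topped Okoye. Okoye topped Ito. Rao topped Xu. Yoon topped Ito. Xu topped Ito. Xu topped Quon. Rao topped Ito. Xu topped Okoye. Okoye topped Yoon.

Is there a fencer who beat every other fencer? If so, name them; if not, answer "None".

Highest win total is Rao with 5 (out of 6 possible).
Rao lost to Quon, so no fencer went undefeated.

None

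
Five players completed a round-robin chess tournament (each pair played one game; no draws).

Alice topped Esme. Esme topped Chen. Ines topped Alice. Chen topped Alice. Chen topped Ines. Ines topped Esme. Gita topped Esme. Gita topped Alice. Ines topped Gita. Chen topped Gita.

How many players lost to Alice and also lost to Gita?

1

Alice beat: Esme.
Gita beat: Alice, Esme.
Both beat: Esme — 1.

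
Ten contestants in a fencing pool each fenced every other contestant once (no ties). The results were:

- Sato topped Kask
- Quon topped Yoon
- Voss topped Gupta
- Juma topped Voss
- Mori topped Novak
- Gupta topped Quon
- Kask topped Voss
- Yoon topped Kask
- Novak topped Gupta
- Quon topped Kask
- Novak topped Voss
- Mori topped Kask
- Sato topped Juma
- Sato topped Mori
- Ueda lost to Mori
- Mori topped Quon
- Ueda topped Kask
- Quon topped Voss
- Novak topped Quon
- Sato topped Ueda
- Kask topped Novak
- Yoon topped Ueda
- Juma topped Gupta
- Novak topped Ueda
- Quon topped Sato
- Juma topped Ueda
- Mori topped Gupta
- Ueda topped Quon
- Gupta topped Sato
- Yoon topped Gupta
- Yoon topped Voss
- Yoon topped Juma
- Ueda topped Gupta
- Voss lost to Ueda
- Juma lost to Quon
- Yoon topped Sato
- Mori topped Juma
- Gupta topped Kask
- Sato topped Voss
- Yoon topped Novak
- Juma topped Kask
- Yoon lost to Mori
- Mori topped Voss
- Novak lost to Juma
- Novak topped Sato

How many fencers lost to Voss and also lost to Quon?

Voss beat: Gupta.
Quon beat: Voss, Sato, Kask, Juma, Yoon.
No one was beaten by both.

0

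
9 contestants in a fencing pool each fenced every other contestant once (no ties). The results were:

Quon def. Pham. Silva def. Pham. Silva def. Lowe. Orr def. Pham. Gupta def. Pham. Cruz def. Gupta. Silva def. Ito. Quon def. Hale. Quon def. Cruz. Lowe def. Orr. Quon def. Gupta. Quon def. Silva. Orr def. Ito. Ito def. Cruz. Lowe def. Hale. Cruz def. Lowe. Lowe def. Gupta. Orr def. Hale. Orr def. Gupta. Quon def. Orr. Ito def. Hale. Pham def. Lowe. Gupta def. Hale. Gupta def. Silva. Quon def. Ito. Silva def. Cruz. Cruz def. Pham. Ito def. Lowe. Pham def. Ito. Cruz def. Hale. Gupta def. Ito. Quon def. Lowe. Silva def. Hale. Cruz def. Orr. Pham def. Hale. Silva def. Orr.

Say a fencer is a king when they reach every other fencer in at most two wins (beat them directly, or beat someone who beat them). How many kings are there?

1

Hale cannot reach Pham, Gupta, Orr, Lowe, Silva, Ito, Cruz, Quon in two steps.
Pham cannot reach Silva, Quon in two steps.
Gupta cannot reach Quon in two steps.
Orr cannot reach Quon in two steps.
Lowe cannot reach Cruz, Quon in two steps.
Silva cannot reach Quon in two steps.
Ito cannot reach Silva, Quon in two steps.
Cruz cannot reach Quon in two steps.
Quon reaches everyone (king).
Kings: Quon — 1.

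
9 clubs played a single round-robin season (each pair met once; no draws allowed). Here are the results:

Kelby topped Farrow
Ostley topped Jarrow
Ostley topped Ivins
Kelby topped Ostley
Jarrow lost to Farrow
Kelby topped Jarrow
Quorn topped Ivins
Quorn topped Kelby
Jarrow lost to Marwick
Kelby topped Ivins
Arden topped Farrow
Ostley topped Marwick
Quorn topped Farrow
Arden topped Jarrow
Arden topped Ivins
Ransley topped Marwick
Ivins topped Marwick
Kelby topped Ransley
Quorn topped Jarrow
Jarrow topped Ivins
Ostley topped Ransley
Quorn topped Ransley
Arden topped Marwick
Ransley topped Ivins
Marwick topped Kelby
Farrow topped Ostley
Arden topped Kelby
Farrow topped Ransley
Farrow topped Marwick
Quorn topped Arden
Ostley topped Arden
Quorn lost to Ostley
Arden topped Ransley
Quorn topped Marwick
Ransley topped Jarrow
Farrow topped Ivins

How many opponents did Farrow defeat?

Farrow's results: beat Ransley, Jarrow, Ivins, Ostley, Marwick; lost to Kelby, Quorn, Arden.
That is 5 wins.

5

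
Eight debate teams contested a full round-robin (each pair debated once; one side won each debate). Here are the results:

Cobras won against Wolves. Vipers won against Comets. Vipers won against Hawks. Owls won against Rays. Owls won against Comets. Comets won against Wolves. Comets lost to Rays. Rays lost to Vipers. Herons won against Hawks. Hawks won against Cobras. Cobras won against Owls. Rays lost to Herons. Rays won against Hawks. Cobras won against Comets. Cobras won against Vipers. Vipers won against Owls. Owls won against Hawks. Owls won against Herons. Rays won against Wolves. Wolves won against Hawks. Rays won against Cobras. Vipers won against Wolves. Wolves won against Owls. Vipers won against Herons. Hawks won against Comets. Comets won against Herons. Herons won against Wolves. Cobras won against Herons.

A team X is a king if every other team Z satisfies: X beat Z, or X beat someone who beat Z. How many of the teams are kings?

Comets cannot reach Cobras, Vipers in two steps.
Rays reaches everyone (king).
Hawks cannot reach Rays in two steps.
Cobras reaches everyone (king).
Herons cannot reach Vipers in two steps.
Owls cannot reach Vipers in two steps.
Wolves cannot reach Vipers in two steps.
Vipers reaches everyone (king).
Kings: Rays, Cobras, Vipers — 3.

3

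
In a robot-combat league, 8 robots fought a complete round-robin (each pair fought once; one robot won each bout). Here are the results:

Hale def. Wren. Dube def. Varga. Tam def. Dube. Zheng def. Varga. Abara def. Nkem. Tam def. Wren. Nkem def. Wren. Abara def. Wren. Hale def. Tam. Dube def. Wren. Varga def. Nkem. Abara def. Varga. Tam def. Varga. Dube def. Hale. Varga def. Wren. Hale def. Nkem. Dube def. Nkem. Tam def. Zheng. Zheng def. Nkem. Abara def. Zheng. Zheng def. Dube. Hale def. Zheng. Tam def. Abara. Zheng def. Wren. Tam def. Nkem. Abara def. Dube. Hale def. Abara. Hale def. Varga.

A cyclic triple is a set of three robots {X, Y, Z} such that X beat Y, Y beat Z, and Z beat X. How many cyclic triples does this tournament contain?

Win totals: Wren 0, Dube 4, Zheng 4, Varga 2, Hale 6, Tam 6, Abara 5, Nkem 1.
A robot with w wins dominates both others in C(w,2) triples; summing gives 0 + 6 + 6 + 1 + 15 + 15 + 10 + 0 = 53 transitive triples.
Total triples C(8,3) = 56, so cyclic triples = 56 − 53 = 3.

3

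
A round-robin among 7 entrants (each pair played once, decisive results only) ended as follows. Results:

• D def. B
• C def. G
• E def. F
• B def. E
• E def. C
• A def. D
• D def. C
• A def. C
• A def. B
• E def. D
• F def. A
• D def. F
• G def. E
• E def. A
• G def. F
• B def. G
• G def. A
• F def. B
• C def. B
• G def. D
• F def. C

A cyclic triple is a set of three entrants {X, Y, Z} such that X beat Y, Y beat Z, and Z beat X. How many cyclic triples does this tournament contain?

Win totals: A 3, B 2, C 2, D 3, E 4, F 3, G 4.
An entrant with w wins dominates both others in C(w,2) triples; summing gives 3 + 1 + 1 + 3 + 6 + 3 + 6 = 23 transitive triples.
Total triples C(7,3) = 35, so cyclic triples = 35 − 23 = 12.

12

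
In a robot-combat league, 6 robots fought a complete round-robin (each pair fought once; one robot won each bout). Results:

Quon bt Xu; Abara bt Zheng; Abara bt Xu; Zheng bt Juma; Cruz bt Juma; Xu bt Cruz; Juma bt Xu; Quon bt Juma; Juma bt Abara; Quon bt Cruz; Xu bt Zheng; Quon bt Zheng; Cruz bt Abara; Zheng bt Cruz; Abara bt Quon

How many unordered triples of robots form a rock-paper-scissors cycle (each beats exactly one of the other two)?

7

Of the C(6,3) = 20 triples, the cyclic ones are: {Quon, Juma, Abara}; {Quon, Abara, Cruz}; {Xu, Juma, Zheng}; {Xu, Juma, Cruz}; {Xu, Abara, Cruz}; {Juma, Zheng, Abara}; {Zheng, Abara, Cruz}.
That is 7.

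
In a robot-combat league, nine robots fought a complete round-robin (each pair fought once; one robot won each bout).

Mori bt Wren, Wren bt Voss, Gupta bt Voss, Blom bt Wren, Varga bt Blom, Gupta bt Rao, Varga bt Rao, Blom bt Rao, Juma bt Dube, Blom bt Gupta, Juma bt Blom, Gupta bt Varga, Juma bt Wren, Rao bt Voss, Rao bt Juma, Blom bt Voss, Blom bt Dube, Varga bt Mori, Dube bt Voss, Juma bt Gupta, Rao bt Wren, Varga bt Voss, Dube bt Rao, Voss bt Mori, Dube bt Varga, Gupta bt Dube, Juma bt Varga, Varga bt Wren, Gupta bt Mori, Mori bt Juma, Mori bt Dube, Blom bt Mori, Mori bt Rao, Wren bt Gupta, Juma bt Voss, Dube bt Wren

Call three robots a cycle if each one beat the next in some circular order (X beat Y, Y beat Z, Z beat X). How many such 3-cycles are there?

Win totals: Rao 3, Varga 5, Mori 4, Blom 6, Dube 4, Gupta 5, Voss 1, Wren 2, Juma 6.
A robot with w wins dominates both others in C(w,2) triples; summing gives 3 + 10 + 6 + 15 + 6 + 10 + 0 + 1 + 15 = 66 transitive triples.
Total triples C(9,3) = 84, so cyclic triples = 84 − 66 = 18.

18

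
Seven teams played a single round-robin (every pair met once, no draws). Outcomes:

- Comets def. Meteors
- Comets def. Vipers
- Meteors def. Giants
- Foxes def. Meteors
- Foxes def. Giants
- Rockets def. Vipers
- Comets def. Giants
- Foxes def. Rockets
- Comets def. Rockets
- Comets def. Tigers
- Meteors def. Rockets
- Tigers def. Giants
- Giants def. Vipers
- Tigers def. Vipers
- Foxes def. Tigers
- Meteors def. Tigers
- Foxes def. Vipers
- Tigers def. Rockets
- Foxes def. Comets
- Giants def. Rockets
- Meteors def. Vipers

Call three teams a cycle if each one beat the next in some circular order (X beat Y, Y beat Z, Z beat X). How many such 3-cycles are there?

0

Win totals: Foxes 6, Tigers 3, Comets 5, Rockets 1, Giants 2, Meteors 4, Vipers 0.
A team with w wins dominates both others in C(w,2) triples; summing gives 15 + 3 + 10 + 0 + 1 + 6 + 0 = 35 transitive triples.
Total triples C(7,3) = 35, so cyclic triples = 35 − 35 = 0.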